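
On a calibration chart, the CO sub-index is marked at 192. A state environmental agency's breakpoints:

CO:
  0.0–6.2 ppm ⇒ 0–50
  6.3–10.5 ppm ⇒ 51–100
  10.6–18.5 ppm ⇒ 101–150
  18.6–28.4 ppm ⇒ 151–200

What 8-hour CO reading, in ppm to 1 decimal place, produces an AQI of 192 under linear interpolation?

26.8

AQI 192 lies in the 151–200 band, which corresponds to 18.6–28.4 ppm.
C = 18.6 + (192−151)×(28.4−18.6)/(200−151) = 18.6 + 41×9.8/49 ≈ 26.800 ppm → 26.8 ppm to 1 dp.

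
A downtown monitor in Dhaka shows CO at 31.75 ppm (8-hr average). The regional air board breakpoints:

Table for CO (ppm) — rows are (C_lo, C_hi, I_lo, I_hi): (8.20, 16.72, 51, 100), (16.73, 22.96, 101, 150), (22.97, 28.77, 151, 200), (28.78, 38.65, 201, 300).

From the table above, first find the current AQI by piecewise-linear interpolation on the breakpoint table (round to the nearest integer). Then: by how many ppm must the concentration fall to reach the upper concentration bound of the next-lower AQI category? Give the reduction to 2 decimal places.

CO: 31.75 lies in 28.78–38.65, so I_lo=201, I_hi=300, C_lo=28.78, C_hi=38.65.
(300−201)/(38.65−28.78) × (31.75−28.78) + 201 = 99/9.87 × 2.97 + 201 ≈ 230.79 → 231.
Current AQI 231 is in the Very Unhealthy range (201–300). The next-lower category tops out at AQI 200, whose upper concentration bound is 28.77 ppm.
Reduction needed = 31.75 − 28.77 = 2.98 ppm.

2.98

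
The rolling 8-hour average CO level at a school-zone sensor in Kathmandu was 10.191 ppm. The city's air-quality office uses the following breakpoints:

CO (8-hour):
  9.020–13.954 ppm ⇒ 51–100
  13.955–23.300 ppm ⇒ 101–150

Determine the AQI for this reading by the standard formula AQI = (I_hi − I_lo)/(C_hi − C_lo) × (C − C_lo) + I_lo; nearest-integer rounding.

63

CO 10.191: bracket 9.020–13.954 → index 51–100; slope 49/4.934, offset 1.171.
AQI = 51 + 49/4.934·1.171 ≈ 62.63 ⇒ 63.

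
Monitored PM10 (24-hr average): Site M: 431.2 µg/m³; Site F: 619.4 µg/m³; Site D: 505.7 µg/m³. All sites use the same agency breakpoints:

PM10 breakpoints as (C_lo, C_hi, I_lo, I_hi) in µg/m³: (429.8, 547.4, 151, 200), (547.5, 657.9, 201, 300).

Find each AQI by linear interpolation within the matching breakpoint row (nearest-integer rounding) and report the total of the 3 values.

Site M: 431.2 ∈ [429.8, 547.4] ↔ index [151, 200].
151 + (431.2−429.8)·(200−151)/(547.4−429.8) = 151 + 1.4·49/117.6 ≈ 151.58, so AQI = 152.
Site F 619.4: bracket 547.5–657.9 → index 201–300; slope 99/110.4, offset 71.9.
AQI = 201 + 99/110.4·71.9 ≈ 265.48 ⇒ 265.
Site D: 505.7 lies in 429.8–547.4, so I_lo=151, I_hi=200, C_lo=429.8, C_hi=547.4.
(200−151)/(547.4−429.8) × (505.7−429.8) + 151 = 49/117.6 × 75.9 + 151 ≈ 182.63 → 183.
AQIs: Site M=152, Site F=265, Site D=183. Sum = 152 + 265 + 183 = 600.

600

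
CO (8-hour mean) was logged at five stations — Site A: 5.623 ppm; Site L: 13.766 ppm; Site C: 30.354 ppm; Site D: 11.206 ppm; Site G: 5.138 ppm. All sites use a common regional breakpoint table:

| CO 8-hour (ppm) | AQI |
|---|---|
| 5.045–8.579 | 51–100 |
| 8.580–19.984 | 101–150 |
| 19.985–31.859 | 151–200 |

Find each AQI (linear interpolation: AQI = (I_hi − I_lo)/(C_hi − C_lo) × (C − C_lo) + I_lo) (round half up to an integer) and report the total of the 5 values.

Site A: 5.623 ∈ [5.045, 8.579] ↔ index [51, 100].
51 + (5.623−5.045)·(100−51)/(8.579−5.045) = 51 + 0.578·49/3.534 ≈ 59.01, so AQI = 59.
Site L 13.766: bracket 8.580–19.984 → index 101–150; slope 49/11.404, offset 5.186.
AQI = 101 + 49/11.404·5.186 ≈ 123.28 ⇒ 123.
Site C 30.354: bracket 19.985–31.859 → index 151–200; slope 49/11.874, offset 10.369.
AQI = 151 + 49/11.874·10.369 ≈ 193.79 ⇒ 194.
Site D: 11.206 lies in 8.580–19.984, so I_lo=101, I_hi=150, C_lo=8.580, C_hi=19.984.
(150−101)/(19.984−8.580) × (11.206−8.580) + 101 = 49/11.404 × 2.626 + 101 ≈ 112.28 → 112.
Site G: 5.138 lies in 5.045–8.579, so I_lo=51, I_hi=100, C_lo=5.045, C_hi=8.579.
(100−51)/(8.579−5.045) × (5.138−5.045) + 51 = 49/3.534 × 0.093 + 51 ≈ 52.29 → 52.
AQIs: Site A=59, Site L=123, Site C=194, Site D=112, Site G=52. Sum = 59 + 123 + 194 + 112 + 52 = 540.

540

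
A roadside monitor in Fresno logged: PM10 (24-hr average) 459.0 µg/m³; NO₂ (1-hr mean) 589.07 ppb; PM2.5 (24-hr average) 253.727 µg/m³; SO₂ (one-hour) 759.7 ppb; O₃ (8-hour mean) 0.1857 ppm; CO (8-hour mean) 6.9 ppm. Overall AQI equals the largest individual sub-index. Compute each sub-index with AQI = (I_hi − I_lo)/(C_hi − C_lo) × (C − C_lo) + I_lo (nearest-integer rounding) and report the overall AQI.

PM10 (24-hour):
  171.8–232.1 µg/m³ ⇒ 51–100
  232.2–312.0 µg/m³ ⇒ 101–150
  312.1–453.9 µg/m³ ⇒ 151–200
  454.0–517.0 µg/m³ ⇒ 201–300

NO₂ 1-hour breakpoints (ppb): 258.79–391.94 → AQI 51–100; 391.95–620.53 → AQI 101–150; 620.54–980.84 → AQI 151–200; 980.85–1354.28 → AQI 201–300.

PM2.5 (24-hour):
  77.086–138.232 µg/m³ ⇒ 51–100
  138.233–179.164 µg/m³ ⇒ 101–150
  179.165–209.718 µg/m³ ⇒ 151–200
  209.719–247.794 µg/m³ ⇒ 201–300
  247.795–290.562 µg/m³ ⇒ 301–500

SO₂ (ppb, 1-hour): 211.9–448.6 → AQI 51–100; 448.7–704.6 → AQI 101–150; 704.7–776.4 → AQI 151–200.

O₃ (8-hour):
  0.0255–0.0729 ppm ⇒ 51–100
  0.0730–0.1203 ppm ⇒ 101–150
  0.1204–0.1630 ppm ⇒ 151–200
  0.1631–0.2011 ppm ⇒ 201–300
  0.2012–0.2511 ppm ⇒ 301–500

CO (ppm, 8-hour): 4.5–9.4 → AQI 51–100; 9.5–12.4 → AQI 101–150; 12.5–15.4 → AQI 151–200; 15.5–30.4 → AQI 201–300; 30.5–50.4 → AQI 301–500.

329

PM10: row 454.0–517.0 (AQI 201–300). (300−201)·(459.0−454.0)/(517.0−454.0) + 201 = 99·5.0/63.0 + 201 ≈ 208.86 → 209.
NO₂ 589.07: bracket 391.95–620.53 → index 101–150; slope 49/228.58, offset 197.12.
AQI = 101 + 49/228.58·197.12 ≈ 143.26 ⇒ 143.
PM2.5: 253.727 ∈ [247.795, 290.562] ↔ index [301, 500].
301 + (253.727−247.795)·(500−301)/(290.562−247.795) = 301 + 5.932·199/42.767 ≈ 328.60, so AQI = 329.
SO₂: 759.7 ∈ [704.7, 776.4] ↔ index [151, 200].
151 + (759.7−704.7)·(200−151)/(776.4−704.7) = 151 + 55.0·49/71.7 ≈ 188.59, so AQI = 189.
O₃: 0.1857 ∈ [0.1631, 0.2011] ↔ index [201, 300].
201 + (0.1857−0.1631)·(300−201)/(0.2011−0.1631) = 201 + 0.0226·99/0.0380 ≈ 259.88, so AQI = 260.
CO: 6.9 ∈ [4.5, 9.4] ↔ index [51, 100].
51 + (6.9−4.5)·(100−51)/(9.4−4.5) = 51 + 2.4·49/4.9 ≈ 75.00, so AQI = 75.
Sub-indices: PM10→209, NO₂→143, PM2.5→329, SO₂→189, O₃→260, CO→75. Overall AQI = max = 329; dominant pollutant is PM2.5.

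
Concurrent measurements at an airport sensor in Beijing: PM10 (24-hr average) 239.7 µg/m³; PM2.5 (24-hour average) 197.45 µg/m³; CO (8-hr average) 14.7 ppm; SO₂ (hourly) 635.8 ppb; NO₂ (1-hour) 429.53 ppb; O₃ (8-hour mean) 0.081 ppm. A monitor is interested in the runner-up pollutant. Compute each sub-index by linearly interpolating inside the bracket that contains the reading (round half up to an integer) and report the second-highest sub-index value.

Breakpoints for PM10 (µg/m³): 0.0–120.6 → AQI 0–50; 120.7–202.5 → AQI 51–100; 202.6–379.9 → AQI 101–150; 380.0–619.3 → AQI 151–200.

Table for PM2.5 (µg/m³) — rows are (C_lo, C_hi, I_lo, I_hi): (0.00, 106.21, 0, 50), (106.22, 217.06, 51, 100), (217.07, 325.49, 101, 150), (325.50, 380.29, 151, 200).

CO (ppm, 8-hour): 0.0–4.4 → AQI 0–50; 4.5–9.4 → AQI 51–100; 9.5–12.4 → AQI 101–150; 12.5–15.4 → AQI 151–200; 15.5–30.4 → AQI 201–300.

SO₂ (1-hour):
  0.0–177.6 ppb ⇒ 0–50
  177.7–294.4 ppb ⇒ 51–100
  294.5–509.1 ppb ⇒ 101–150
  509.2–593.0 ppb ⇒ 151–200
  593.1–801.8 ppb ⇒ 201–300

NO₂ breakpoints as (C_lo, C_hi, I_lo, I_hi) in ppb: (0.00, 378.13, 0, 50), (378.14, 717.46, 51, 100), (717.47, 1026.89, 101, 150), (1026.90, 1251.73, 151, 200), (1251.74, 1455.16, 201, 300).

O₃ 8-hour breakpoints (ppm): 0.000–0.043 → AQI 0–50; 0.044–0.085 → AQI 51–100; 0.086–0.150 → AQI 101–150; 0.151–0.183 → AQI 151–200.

PM10: 239.7 lies in 202.6–379.9, so I_lo=101, I_hi=150, C_lo=202.6, C_hi=379.9.
(150−101)/(379.9−202.6) × (239.7−202.6) + 101 = 49/177.3 × 37.1 + 101 ≈ 111.25 → 111.
PM2.5 197.45: bracket 106.22–217.06 → index 51–100; slope 49/110.84, offset 91.23.
AQI = 51 + 49/110.84·91.23 ≈ 91.33 ⇒ 91.
CO: 14.7 ∈ [12.5, 15.4] ↔ index [151, 200].
151 + (14.7−12.5)·(200−151)/(15.4−12.5) = 151 + 2.2·49/2.9 ≈ 188.17, so AQI = 188.
SO₂: 635.8 ∈ [593.1, 801.8] ↔ index [201, 300].
201 + (635.8−593.1)·(300−201)/(801.8−593.1) = 201 + 42.7·99/208.7 ≈ 221.26, so AQI = 221.
NO₂: 429.53 lies in 378.14–717.46, so I_lo=51, I_hi=100, C_lo=378.14, C_hi=717.46.
(100−51)/(717.46−378.14) × (429.53−378.14) + 51 = 49/339.32 × 51.39 + 51 ≈ 58.42 → 58.
O₃: 0.081 ∈ [0.044, 0.085] ↔ index [51, 100].
51 + (0.081−0.044)·(100−51)/(0.085−0.044) = 51 + 0.037·49/0.041 ≈ 95.22, so AQI = 95.
Sub-indices: PM10→111, PM2.5→91, CO→188, SO₂→221, NO₂→58, O₃→95. Ranked high→low: 221, 188, 111, 95, 91, 58. Second-highest sub-index = 188.

188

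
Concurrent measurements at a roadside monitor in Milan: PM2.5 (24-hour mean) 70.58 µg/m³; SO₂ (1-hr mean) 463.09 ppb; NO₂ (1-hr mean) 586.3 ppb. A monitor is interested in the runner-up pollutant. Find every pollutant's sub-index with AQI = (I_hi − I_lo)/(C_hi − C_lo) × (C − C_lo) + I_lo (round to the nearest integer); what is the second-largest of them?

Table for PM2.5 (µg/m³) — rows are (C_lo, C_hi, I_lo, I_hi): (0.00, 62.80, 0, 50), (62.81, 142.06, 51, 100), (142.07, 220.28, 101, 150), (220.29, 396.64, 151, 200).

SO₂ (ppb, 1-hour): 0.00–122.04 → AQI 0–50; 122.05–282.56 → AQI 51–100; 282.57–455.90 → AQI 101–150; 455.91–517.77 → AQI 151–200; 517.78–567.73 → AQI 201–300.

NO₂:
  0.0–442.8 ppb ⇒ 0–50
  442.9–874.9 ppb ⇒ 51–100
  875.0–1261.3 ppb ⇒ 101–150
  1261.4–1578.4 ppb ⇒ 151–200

67

PM2.5: 70.58 lies in 62.81–142.06, so I_lo=51, I_hi=100, C_lo=62.81, C_hi=142.06.
(100−51)/(142.06−62.81) × (70.58−62.81) + 51 = 49/79.25 × 7.77 + 51 ≈ 55.80 → 56.
SO₂: 463.09 lies in 455.91–517.77, so I_lo=151, I_hi=200, C_lo=455.91, C_hi=517.77.
(200−151)/(517.77−455.91) × (463.09−455.91) + 151 = 49/61.86 × 7.18 + 151 ≈ 156.69 → 157.
NO₂: 586.3 ∈ [442.9, 874.9] ↔ index [51, 100].
51 + (586.3−442.9)·(100−51)/(874.9−442.9) = 51 + 143.4·49/432.0 ≈ 67.27, so AQI = 67.
Sub-indices: PM2.5→56, SO₂→157, NO₂→67. Ranked high→low: 157, 67, 56. Second-highest sub-index = 67.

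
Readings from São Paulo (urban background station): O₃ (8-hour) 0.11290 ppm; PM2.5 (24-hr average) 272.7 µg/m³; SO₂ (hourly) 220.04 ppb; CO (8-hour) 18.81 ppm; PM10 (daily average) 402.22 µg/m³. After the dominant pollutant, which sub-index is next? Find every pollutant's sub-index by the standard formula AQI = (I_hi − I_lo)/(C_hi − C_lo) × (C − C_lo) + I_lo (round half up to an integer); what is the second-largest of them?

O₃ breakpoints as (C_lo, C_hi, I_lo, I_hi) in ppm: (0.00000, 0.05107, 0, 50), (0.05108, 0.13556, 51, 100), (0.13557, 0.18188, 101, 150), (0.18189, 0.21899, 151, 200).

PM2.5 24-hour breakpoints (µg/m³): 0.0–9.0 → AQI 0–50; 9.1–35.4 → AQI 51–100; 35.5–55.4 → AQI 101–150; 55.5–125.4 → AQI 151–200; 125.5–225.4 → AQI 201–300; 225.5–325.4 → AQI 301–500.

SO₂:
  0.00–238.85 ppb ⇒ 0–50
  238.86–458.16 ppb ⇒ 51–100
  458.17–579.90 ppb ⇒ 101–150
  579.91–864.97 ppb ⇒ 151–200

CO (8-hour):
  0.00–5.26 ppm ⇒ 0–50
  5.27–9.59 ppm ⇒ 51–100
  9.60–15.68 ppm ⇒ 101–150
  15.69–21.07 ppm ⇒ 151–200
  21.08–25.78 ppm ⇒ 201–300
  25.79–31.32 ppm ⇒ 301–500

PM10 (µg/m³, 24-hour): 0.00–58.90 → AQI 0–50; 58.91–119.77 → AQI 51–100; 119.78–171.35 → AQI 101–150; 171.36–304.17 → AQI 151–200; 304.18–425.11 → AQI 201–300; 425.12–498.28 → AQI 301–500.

O₃: 0.11290 lies in 0.05108–0.13556, so I_lo=51, I_hi=100, C_lo=0.05108, C_hi=0.13556.
(100−51)/(0.13556−0.05108) × (0.11290−0.05108) + 51 = 49/0.08448 × 0.06182 + 51 ≈ 86.86 → 87.
PM2.5: 272.7 lies in 225.5–325.4, so I_lo=301, I_hi=500, C_lo=225.5, C_hi=325.4.
(500−301)/(325.4−225.5) × (272.7−225.5) + 301 = 199/99.9 × 47.2 + 301 ≈ 395.02 → 395.
SO₂ 220.04: bracket 0.00–238.85 → index 0–50; slope 50/238.85, offset 220.04.
AQI = 0 + 50/238.85·220.04 ≈ 46.06 ⇒ 46.
CO: row 15.69–21.07 (AQI 151–200). (200−151)·(18.81−15.69)/(21.07−15.69) + 151 = 49·3.12/5.38 + 151 ≈ 179.42 → 179.
PM10: 402.22 lies in 304.18–425.11, so I_lo=201, I_hi=300, C_lo=304.18, C_hi=425.11.
(300−201)/(425.11−304.18) × (402.22−304.18) + 201 = 99/120.93 × 98.04 + 201 ≈ 281.26 → 281.
Sub-indices: O₃→87, PM2.5→395, SO₂→46, CO→179, PM10→281. Ranked high→low: 395, 281, 179, 87, 46. Second-highest sub-index = 281.

281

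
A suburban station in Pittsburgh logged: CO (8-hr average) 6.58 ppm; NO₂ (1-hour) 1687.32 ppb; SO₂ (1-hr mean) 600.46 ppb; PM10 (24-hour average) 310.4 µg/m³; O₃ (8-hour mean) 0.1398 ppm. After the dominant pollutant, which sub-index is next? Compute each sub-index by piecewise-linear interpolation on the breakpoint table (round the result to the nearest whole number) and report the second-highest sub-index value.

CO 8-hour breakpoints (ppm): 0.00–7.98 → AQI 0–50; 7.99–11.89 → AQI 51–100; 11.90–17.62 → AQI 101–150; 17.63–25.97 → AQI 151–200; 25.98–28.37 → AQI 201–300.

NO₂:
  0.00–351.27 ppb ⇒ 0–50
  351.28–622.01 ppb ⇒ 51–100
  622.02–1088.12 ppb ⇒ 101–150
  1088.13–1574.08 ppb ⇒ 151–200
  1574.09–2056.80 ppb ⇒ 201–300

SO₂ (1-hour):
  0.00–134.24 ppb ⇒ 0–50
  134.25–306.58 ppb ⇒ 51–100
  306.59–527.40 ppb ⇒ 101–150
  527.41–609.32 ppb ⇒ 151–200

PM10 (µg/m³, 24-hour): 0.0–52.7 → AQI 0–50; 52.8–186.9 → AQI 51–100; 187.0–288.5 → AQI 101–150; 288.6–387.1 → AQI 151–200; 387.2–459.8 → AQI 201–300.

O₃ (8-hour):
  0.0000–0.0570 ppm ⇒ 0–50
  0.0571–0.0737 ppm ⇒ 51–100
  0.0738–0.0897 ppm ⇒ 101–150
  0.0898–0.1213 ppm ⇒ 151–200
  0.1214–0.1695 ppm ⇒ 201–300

CO: row 0.00–7.98 (AQI 0–50). (50−0)·(6.58−0.00)/(7.98−0.00) + 0 = 50·6.58/7.98 + 0 ≈ 41.23 → 41.
NO₂ 1687.32: bracket 1574.09–2056.80 → index 201–300; slope 99/482.71, offset 113.23.
AQI = 201 + 99/482.71·113.23 ≈ 224.22 ⇒ 224.
SO₂: row 527.41–609.32 (AQI 151–200). (200−151)·(600.46−527.41)/(609.32−527.41) + 151 = 49·73.05/81.91 + 151 ≈ 194.70 → 195.
PM10: 310.4 lies in 288.6–387.1, so I_lo=151, I_hi=200, C_lo=288.6, C_hi=387.1.
(200−151)/(387.1−288.6) × (310.4−288.6) + 151 = 49/98.5 × 21.8 + 151 ≈ 161.84 → 162.
O₃ 0.1398: bracket 0.1214–0.1695 → index 201–300; slope 99/0.0481, offset 0.0184.
AQI = 201 + 99/0.0481·0.0184 ≈ 238.87 ⇒ 239.
Sub-indices: CO→41, NO₂→224, SO₂→195, PM10→162, O₃→239. Ranked high→low: 239, 224, 195, 162, 41. Second-highest sub-index = 224.

224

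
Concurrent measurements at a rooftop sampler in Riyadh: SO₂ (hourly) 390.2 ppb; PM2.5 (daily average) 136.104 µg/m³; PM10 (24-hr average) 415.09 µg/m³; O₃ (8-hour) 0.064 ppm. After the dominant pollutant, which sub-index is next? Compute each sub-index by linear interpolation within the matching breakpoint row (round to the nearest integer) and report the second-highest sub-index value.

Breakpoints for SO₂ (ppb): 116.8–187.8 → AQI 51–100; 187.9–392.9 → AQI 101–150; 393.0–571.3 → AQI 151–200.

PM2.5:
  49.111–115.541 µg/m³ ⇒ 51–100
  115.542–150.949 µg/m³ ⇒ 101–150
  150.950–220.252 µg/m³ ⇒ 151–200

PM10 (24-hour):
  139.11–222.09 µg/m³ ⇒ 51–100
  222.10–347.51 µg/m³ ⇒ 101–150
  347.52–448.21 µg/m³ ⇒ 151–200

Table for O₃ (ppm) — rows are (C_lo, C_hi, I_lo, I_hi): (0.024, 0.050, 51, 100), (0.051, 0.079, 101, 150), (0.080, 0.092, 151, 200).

SO₂ 390.2: bracket 187.9–392.9 → index 101–150; slope 49/205.0, offset 202.3.
AQI = 101 + 49/205.0·202.3 ≈ 149.35 ⇒ 149.
PM2.5: 136.104 ∈ [115.542, 150.949] ↔ index [101, 150].
101 + (136.104−115.542)·(150−101)/(150.949−115.542) = 101 + 20.562·49/35.407 ≈ 129.46, so AQI = 129.
PM10: row 347.52–448.21 (AQI 151–200). (200−151)·(415.09−347.52)/(448.21−347.52) + 151 = 49·67.57/100.69 + 151 ≈ 183.88 → 184.
O₃ 0.064: bracket 0.051–0.079 → index 101–150; slope 49/0.028, offset 0.013.
AQI = 101 + 49/0.028·0.013 ≈ 123.75 ⇒ 124.
Sub-indices: SO₂→149, PM2.5→129, PM10→184, O₃→124. Ranked high→low: 184, 149, 129, 124. Second-highest sub-index = 149.

149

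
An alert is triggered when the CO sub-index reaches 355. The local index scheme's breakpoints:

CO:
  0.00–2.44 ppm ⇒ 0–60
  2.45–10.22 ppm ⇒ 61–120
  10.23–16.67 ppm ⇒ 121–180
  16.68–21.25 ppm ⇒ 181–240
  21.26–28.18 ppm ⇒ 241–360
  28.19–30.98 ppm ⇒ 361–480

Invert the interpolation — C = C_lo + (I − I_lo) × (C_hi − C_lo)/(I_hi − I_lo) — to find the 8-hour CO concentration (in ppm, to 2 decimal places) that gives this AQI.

AQI 355 lies in the 241–360 band, which corresponds to 21.26–28.18 ppm.
C = 21.26 + (355−241)×(28.18−21.26)/(360−241) = 21.26 + 114×6.92/119 ≈ 27.8892 ppm → 27.89 ppm to 2 dp.

27.89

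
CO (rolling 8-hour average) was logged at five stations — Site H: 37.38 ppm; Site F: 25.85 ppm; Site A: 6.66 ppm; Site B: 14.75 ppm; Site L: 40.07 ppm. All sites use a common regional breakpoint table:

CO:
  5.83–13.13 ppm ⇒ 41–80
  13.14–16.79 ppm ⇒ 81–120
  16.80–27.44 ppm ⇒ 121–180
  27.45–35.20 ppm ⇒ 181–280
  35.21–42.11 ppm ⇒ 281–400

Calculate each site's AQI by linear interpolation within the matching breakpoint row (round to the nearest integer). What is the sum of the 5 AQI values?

997

Site H: 37.38 lies in 35.21–42.11, so I_lo=281, I_hi=400, C_lo=35.21, C_hi=42.11.
(400−281)/(42.11−35.21) × (37.38−35.21) + 281 = 119/6.90 × 2.17 + 281 ≈ 318.42 → 318.
Site F: 25.85 lies in 16.80–27.44, so I_lo=121, I_hi=180, C_lo=16.80, C_hi=27.44.
(180−121)/(27.44−16.80) × (25.85−16.80) + 121 = 59/10.64 × 9.05 + 121 ≈ 171.18 → 171.
Site A: 6.66 lies in 5.83–13.13, so I_lo=41, I_hi=80, C_lo=5.83, C_hi=13.13.
(80−41)/(13.13−5.83) × (6.66−5.83) + 41 = 39/7.30 × 0.83 + 41 ≈ 45.43 → 45.
Site B: 14.75 lies in 13.14–16.79, so I_lo=81, I_hi=120, C_lo=13.14, C_hi=16.79.
(120−81)/(16.79−13.14) × (14.75−13.14) + 81 = 39/3.65 × 1.61 + 81 ≈ 98.20 → 98.
Site L: 40.07 lies in 35.21–42.11, so I_lo=281, I_hi=400, C_lo=35.21, C_hi=42.11.
(400−281)/(42.11−35.21) × (40.07−35.21) + 281 = 119/6.90 × 4.86 + 281 ≈ 364.82 → 365.
AQIs: Site H=318, Site F=171, Site A=45, Site B=98, Site L=365. Sum = 318 + 171 + 45 + 98 + 365 = 997.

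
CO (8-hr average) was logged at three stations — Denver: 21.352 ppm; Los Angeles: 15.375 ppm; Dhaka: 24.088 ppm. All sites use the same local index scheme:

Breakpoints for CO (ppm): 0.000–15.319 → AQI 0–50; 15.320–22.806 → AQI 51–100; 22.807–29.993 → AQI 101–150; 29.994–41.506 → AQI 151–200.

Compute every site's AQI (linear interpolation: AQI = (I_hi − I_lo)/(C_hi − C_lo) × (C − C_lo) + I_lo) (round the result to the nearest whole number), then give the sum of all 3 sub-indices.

251

Denver: row 15.320–22.806 (AQI 51–100). (100−51)·(21.352−15.320)/(22.806−15.320) + 51 = 49·6.032/7.486 + 51 ≈ 90.48 → 90.
Los Angeles: row 15.320–22.806 (AQI 51–100). (100−51)·(15.375−15.320)/(22.806−15.320) + 51 = 49·0.055/7.486 + 51 ≈ 51.36 → 51.
Dhaka: row 22.807–29.993 (AQI 101–150). (150−101)·(24.088−22.807)/(29.993−22.807) + 101 = 49·1.281/7.186 + 101 ≈ 109.73 → 110.
AQIs: Denver=90, Los Angeles=51, Dhaka=110. Sum = 90 + 51 + 110 = 251.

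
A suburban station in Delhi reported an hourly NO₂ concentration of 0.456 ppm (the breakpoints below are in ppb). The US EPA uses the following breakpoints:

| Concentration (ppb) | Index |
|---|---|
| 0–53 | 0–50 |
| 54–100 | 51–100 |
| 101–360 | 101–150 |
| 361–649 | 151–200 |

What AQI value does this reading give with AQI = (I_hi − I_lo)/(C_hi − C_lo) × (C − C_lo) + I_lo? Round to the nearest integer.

Convert: 0.456 ppm = 456 ppb.
NO₂ 456: bracket 361–649 → index 151–200; slope 49/288, offset 95.
AQI = 151 + 49/288·95 ≈ 167.16 ⇒ 167.

167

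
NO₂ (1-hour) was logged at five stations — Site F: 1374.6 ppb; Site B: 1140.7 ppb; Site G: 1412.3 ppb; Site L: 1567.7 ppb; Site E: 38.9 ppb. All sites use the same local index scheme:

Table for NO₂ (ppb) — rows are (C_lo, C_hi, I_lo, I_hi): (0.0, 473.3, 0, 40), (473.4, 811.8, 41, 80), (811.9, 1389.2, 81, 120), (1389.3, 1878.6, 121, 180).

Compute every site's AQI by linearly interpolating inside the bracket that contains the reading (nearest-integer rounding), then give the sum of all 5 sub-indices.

492

Site F: 1374.6 lies in 811.9–1389.2, so I_lo=81, I_hi=120, C_lo=811.9, C_hi=1389.2.
(120−81)/(1389.2−811.9) × (1374.6−811.9) + 81 = 39/577.3 × 562.7 + 81 ≈ 119.01 → 119.
Site B 1140.7: bracket 811.9–1389.2 → index 81–120; slope 39/577.3, offset 328.8.
AQI = 81 + 39/577.3·328.8 ≈ 103.21 ⇒ 103.
Site G: 1412.3 lies in 1389.3–1878.6, so I_lo=121, I_hi=180, C_lo=1389.3, C_hi=1878.6.
(180−121)/(1878.6−1389.3) × (1412.3−1389.3) + 121 = 59/489.3 × 23.0 + 121 ≈ 123.77 → 124.
Site L: row 1389.3–1878.6 (AQI 121–180). (180−121)·(1567.7−1389.3)/(1878.6−1389.3) + 121 = 59·178.4/489.3 + 121 ≈ 142.51 → 143.
Site E: row 0.0–473.3 (AQI 0–40). (40−0)·(38.9−0.0)/(473.3−0.0) + 0 = 40·38.9/473.3 + 0 ≈ 3.29 → 3.
AQIs: Site F=119, Site B=103, Site G=124, Site L=143, Site E=3. Sum = 119 + 103 + 124 + 143 + 3 = 492.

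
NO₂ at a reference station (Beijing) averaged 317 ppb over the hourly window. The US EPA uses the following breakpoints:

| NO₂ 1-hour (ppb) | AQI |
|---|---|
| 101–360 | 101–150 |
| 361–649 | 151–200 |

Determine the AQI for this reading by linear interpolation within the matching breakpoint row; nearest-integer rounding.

142

NO₂: row 101–360 (AQI 101–150). (150−101)·(317−101)/(360−101) + 101 = 49·216/259 + 101 ≈ 141.86 → 142.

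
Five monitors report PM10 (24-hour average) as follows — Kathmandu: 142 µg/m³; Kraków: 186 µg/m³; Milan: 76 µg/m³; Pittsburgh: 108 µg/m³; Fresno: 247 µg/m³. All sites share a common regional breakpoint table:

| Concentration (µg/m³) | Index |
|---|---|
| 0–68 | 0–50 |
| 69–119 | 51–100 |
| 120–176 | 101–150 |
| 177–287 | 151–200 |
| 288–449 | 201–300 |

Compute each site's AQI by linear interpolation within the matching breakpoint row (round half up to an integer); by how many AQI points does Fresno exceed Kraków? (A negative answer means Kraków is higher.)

27

Kathmandu 142: bracket 120–176 → index 101–150; slope 49/56, offset 22.
AQI = 101 + 49/56·22 ≈ 120.25 ⇒ 120.
Kraków: row 177–287 (AQI 151–200). (200−151)·(186−177)/(287−177) + 151 = 49·9/110 + 151 ≈ 155.01 → 155.
Milan 76: bracket 69–119 → index 51–100; slope 49/50, offset 7.
AQI = 51 + 49/50·7 ≈ 57.86 ⇒ 58.
Pittsburgh 108: bracket 69–119 → index 51–100; slope 49/50, offset 39.
AQI = 51 + 49/50·39 ≈ 89.22 ⇒ 89.
Fresno: row 177–287 (AQI 151–200). (200−151)·(247−177)/(287−177) + 151 = 49·70/110 + 151 ≈ 182.18 → 182.
AQIs: Kathmandu=120, Kraków=155, Milan=58, Pittsburgh=89, Fresno=182. Fresno (182) − Kraków (155) = 27.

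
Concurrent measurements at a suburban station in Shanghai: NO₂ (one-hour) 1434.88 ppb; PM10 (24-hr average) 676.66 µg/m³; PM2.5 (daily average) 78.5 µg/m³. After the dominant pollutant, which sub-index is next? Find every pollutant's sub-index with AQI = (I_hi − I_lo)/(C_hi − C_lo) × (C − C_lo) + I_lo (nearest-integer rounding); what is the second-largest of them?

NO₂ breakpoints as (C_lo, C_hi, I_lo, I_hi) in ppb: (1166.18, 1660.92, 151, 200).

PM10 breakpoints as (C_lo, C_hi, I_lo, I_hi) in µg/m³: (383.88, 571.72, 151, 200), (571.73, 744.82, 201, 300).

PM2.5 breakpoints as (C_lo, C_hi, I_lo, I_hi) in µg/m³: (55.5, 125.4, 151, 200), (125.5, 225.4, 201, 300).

178

NO₂: 1434.88 lies in 1166.18–1660.92, so I_lo=151, I_hi=200, C_lo=1166.18, C_hi=1660.92.
(200−151)/(1660.92−1166.18) × (1434.88−1166.18) + 151 = 49/494.74 × 268.70 + 151 ≈ 177.61 → 178.
PM10: row 571.73–744.82 (AQI 201–300). (300−201)·(676.66−571.73)/(744.82−571.73) + 201 = 99·104.93/173.09 + 201 ≈ 261.02 → 261.
PM2.5: 78.5 lies in 55.5–125.4, so I_lo=151, I_hi=200, C_lo=55.5, C_hi=125.4.
(200−151)/(125.4−55.5) × (78.5−55.5) + 151 = 49/69.9 × 23.0 + 151 ≈ 167.12 → 167.
Sub-indices: NO₂→178, PM10→261, PM2.5→167. Ranked high→low: 261, 178, 167. Second-highest sub-index = 178.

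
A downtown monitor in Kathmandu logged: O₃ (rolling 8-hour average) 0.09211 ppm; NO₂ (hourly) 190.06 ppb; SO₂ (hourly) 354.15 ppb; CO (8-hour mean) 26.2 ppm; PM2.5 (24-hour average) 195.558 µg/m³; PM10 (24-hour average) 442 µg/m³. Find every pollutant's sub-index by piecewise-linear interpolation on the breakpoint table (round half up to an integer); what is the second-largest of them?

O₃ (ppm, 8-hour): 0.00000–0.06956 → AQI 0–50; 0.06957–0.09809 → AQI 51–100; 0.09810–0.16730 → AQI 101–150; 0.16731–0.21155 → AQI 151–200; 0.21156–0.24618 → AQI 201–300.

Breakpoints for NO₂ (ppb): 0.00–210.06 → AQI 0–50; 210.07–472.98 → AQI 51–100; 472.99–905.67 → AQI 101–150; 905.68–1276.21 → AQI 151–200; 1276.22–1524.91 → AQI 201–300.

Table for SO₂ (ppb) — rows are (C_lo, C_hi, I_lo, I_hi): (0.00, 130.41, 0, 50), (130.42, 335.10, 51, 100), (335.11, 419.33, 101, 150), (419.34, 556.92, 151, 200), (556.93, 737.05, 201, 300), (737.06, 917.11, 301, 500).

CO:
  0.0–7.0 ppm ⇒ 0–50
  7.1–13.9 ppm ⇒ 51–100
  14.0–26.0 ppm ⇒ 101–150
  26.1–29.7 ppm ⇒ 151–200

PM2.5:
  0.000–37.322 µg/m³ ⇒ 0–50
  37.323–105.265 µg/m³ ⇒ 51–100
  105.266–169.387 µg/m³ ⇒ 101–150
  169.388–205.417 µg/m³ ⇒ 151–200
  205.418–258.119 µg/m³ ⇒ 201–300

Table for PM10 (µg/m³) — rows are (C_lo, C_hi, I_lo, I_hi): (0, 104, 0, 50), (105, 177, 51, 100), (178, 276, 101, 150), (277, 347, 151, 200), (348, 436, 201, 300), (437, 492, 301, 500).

O₃: row 0.06957–0.09809 (AQI 51–100). (100−51)·(0.09211−0.06957)/(0.09809−0.06957) + 51 = 49·0.02254/0.02852 + 51 ≈ 89.73 → 90.
NO₂: 190.06 lies in 0.00–210.06, so I_lo=0, I_hi=50, C_lo=0.00, C_hi=210.06.
(50−0)/(210.06−0.00) × (190.06−0.00) + 0 = 50/210.06 × 190.06 + 0 ≈ 45.24 → 45.
SO₂: 354.15 lies in 335.11–419.33, so I_lo=101, I_hi=150, C_lo=335.11, C_hi=419.33.
(150−101)/(419.33−335.11) × (354.15−335.11) + 101 = 49/84.22 × 19.04 + 101 ≈ 112.08 → 112.
CO: 26.2 ∈ [26.1, 29.7] ↔ index [151, 200].
151 + (26.2−26.1)·(200−151)/(29.7−26.1) = 151 + 0.1·49/3.6 ≈ 152.36, so AQI = 152.
PM2.5: 195.558 lies in 169.388–205.417, so I_lo=151, I_hi=200, C_lo=169.388, C_hi=205.417.
(200−151)/(205.417−169.388) × (195.558−169.388) + 151 = 49/36.029 × 26.170 + 151 ≈ 186.59 → 187.
PM10: 442 ∈ [437, 492] ↔ index [301, 500].
301 + (442−437)·(500−301)/(492−437) = 301 + 5·199/55 ≈ 319.09, so AQI = 319.
Sub-indices: O₃→90, NO₂→45, SO₂→112, CO→152, PM2.5→187, PM10→319. Ranked high→low: 319, 187, 152, 112, 90, 45. Second-highest sub-index = 187.

187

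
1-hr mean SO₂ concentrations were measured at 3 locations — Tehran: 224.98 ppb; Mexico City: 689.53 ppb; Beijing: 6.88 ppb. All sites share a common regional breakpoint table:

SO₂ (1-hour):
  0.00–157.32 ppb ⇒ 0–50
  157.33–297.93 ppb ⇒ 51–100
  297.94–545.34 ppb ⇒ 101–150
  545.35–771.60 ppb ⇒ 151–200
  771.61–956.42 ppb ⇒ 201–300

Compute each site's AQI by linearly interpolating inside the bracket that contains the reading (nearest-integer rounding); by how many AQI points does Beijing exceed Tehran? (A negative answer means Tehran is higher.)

-73

Tehran 224.98: bracket 157.33–297.93 → index 51–100; slope 49/140.60, offset 67.65.
AQI = 51 + 49/140.60·67.65 ≈ 74.58 ⇒ 75.
Mexico City: 689.53 lies in 545.35–771.60, so I_lo=151, I_hi=200, C_lo=545.35, C_hi=771.60.
(200−151)/(771.60−545.35) × (689.53−545.35) + 151 = 49/226.25 × 144.18 + 151 ≈ 182.23 → 182.
Beijing: row 0.00–157.32 (AQI 0–50). (50−0)·(6.88−0.00)/(157.32−0.00) + 0 = 50·6.88/157.32 + 0 ≈ 2.19 → 2.
AQIs: Tehran=75, Mexico City=182, Beijing=2. Beijing (2) − Tehran (75) = -73.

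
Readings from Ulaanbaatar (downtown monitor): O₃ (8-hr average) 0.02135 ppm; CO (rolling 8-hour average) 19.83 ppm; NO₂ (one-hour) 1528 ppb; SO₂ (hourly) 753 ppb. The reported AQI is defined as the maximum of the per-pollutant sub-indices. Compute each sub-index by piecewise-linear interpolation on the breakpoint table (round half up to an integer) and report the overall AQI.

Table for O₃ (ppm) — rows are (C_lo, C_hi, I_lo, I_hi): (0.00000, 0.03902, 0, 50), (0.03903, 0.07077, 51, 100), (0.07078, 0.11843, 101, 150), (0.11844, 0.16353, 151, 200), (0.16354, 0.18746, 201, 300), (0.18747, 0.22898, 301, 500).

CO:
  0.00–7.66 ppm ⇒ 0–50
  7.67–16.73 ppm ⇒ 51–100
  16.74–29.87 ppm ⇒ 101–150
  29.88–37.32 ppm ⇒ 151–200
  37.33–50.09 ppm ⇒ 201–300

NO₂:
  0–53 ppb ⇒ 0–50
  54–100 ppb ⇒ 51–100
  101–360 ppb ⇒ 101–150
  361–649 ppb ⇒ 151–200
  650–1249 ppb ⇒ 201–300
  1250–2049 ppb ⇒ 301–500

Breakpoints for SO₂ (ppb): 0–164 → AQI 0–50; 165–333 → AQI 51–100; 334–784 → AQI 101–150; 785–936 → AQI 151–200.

370

O₃: row 0.00000–0.03902 (AQI 0–50). (50−0)·(0.02135−0.00000)/(0.03902−0.00000) + 0 = 50·0.02135/0.03902 + 0 ≈ 27.36 → 27.
CO: 19.83 lies in 16.74–29.87, so I_lo=101, I_hi=150, C_lo=16.74, C_hi=29.87.
(150−101)/(29.87−16.74) × (19.83−16.74) + 101 = 49/13.13 × 3.09 + 101 ≈ 112.53 → 113.
NO₂: 1528 lies in 1250–2049, so I_lo=301, I_hi=500, C_lo=1250, C_hi=2049.
(500−301)/(2049−1250) × (1528−1250) + 301 = 199/799 × 278 + 301 ≈ 370.24 → 370.
SO₂: 753 lies in 334–784, so I_lo=101, I_hi=150, C_lo=334, C_hi=784.
(150−101)/(784−334) × (753−334) + 101 = 49/450 × 419 + 101 ≈ 146.62 → 147.
Sub-indices: O₃→27, CO→113, NO₂→370, SO₂→147. Overall AQI = max = 370; dominant pollutant is NO₂.
AQI 370: Hazardous.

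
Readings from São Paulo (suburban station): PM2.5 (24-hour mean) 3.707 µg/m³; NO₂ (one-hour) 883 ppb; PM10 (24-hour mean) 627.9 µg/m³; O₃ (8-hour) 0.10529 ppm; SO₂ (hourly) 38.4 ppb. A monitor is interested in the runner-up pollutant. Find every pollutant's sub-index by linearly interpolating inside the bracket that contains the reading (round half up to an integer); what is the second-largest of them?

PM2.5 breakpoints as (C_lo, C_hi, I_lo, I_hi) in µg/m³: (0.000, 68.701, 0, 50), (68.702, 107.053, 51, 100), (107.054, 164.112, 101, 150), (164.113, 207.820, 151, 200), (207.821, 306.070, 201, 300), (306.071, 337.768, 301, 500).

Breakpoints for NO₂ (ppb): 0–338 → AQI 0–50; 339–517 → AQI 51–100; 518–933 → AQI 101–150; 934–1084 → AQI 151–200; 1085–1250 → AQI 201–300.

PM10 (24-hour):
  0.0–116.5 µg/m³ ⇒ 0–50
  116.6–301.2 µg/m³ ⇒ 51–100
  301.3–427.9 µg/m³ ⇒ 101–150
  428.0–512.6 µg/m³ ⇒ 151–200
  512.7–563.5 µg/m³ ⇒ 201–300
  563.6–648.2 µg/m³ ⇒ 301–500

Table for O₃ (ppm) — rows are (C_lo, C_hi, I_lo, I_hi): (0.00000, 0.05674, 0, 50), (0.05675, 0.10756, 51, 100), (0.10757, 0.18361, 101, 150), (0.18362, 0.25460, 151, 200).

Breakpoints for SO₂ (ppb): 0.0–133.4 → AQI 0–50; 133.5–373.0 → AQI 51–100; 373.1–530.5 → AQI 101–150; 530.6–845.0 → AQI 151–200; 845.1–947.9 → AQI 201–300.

PM2.5: 3.707 ∈ [0.000, 68.701] ↔ index [0, 50].
0 + (3.707−0.000)·(50−0)/(68.701−0.000) = 0 + 3.707·50/68.701 ≈ 2.70, so AQI = 3.
NO₂: 883 lies in 518–933, so I_lo=101, I_hi=150, C_lo=518, C_hi=933.
(150−101)/(933−518) × (883−518) + 101 = 49/415 × 365 + 101 ≈ 144.10 → 144.
PM10: row 563.6–648.2 (AQI 301–500). (500−301)·(627.9−563.6)/(648.2−563.6) + 301 = 199·64.3/84.6 + 301 ≈ 452.25 → 452.
O₃: row 0.05675–0.10756 (AQI 51–100). (100−51)·(0.10529−0.05675)/(0.10756−0.05675) + 51 = 49·0.04854/0.05081 + 51 ≈ 97.81 → 98.
SO₂: 38.4 lies in 0.0–133.4, so I_lo=0, I_hi=50, C_lo=0.0, C_hi=133.4.
(50−0)/(133.4−0.0) × (38.4−0.0) + 0 = 50/133.4 × 38.4 + 0 ≈ 14.39 → 14.
Sub-indices: PM2.5→3, NO₂→144, PM10→452, O₃→98, SO₂→14. Ranked high→low: 452, 144, 98, 14, 3. Second-highest sub-index = 144.

144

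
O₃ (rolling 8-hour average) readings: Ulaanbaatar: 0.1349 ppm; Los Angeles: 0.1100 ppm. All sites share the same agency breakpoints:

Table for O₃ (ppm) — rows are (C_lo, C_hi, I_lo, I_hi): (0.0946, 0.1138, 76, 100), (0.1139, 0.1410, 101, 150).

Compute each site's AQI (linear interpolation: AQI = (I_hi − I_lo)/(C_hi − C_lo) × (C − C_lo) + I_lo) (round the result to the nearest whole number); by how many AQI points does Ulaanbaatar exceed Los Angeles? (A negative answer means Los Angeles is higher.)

Ulaanbaatar: 0.1349 lies in 0.1139–0.1410, so I_lo=101, I_hi=150, C_lo=0.1139, C_hi=0.1410.
(150−101)/(0.1410−0.1139) × (0.1349−0.1139) + 101 = 49/0.0271 × 0.0210 + 101 ≈ 138.97 → 139.
Los Angeles 0.1100: bracket 0.0946–0.1138 → index 76–100; slope 24/0.0192, offset 0.0154.
AQI = 76 + 24/0.0192·0.0154 ≈ 95.25 ⇒ 95.
AQIs: Ulaanbaatar=139, Los Angeles=95. Ulaanbaatar (139) − Los Angeles (95) = 44.

44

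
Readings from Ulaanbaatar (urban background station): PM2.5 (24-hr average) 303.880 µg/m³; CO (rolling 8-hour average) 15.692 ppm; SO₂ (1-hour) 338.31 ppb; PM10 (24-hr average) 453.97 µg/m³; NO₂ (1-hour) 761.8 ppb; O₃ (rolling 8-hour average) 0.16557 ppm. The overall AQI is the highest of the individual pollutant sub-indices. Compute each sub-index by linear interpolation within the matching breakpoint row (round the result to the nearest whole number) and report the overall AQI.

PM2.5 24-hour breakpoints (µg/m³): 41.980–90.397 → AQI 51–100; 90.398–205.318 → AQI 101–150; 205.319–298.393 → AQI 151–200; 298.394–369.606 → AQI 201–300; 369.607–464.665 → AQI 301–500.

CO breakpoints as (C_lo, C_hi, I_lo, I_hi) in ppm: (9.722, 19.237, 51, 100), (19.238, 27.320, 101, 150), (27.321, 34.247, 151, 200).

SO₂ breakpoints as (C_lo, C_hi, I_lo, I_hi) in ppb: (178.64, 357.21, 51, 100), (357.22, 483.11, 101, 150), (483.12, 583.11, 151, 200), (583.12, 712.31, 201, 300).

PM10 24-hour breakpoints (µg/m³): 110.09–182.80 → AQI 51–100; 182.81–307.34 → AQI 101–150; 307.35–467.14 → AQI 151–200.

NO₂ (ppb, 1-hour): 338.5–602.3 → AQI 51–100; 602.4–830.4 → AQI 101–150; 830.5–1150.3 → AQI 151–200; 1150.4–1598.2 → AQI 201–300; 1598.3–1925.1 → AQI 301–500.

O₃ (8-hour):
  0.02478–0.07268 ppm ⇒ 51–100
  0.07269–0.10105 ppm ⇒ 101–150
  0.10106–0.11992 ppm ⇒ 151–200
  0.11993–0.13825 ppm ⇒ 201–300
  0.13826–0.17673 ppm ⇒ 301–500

PM2.5: row 298.394–369.606 (AQI 201–300). (300−201)·(303.880−298.394)/(369.606−298.394) + 201 = 99·5.486/71.212 + 201 ≈ 208.63 → 209.
CO: 15.692 ∈ [9.722, 19.237] ↔ index [51, 100].
51 + (15.692−9.722)·(100−51)/(19.237−9.722) = 51 + 5.970·49/9.515 ≈ 81.74, so AQI = 82.
SO₂: 338.31 lies in 178.64–357.21, so I_lo=51, I_hi=100, C_lo=178.64, C_hi=357.21.
(100−51)/(357.21−178.64) × (338.31−178.64) + 51 = 49/178.57 × 159.67 + 51 ≈ 94.81 → 95.
PM10: 453.97 lies in 307.35–467.14, so I_lo=151, I_hi=200, C_lo=307.35, C_hi=467.14.
(200−151)/(467.14−307.35) × (453.97−307.35) + 151 = 49/159.79 × 146.62 + 151 ≈ 195.96 → 196.
NO₂: row 602.4–830.4 (AQI 101–150). (150−101)·(761.8−602.4)/(830.4−602.4) + 101 = 49·159.4/228.0 + 101 ≈ 135.26 → 135.
O₃: row 0.13826–0.17673 (AQI 301–500). (500−301)·(0.16557−0.13826)/(0.17673−0.13826) + 301 = 199·0.02731/0.03847 + 301 ≈ 442.27 → 442.
Sub-indices: PM2.5→209, CO→82, SO₂→95, PM10→196, NO₂→135, O₃→442. Overall AQI = max = 442; dominant pollutant is O₃.
AQI 442: Hazardous.

442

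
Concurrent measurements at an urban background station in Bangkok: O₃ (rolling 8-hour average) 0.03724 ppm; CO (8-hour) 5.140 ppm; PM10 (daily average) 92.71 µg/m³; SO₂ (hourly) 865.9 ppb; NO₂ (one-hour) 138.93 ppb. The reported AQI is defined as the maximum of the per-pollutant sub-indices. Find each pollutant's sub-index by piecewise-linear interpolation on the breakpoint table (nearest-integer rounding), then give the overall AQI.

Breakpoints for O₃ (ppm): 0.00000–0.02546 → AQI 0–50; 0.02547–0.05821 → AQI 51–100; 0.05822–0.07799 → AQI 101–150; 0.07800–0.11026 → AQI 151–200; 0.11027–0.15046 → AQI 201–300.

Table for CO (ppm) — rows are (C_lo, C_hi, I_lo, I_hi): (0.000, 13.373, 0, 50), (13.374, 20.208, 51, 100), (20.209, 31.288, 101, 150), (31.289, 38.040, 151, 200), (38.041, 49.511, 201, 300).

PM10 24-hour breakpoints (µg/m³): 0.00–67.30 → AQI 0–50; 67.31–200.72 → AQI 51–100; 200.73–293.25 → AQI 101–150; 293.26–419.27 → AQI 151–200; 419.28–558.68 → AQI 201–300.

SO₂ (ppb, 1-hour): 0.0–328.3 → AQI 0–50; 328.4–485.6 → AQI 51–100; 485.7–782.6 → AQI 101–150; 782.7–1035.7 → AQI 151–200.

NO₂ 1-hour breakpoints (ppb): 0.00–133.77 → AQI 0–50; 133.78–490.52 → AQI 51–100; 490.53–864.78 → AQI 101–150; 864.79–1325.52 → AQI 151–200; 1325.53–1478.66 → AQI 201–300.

167

O₃: row 0.02547–0.05821 (AQI 51–100). (100−51)·(0.03724−0.02547)/(0.05821−0.02547) + 51 = 49·0.01177/0.03274 + 51 ≈ 68.62 → 69.
CO 5.140: bracket 0.000–13.373 → index 0–50; slope 50/13.373, offset 5.140.
AQI = 0 + 50/13.373·5.140 ≈ 19.22 ⇒ 19.
PM10: row 67.31–200.72 (AQI 51–100). (100−51)·(92.71−67.31)/(200.72−67.31) + 51 = 49·25.40/133.41 + 51 ≈ 60.33 → 60.
SO₂: 865.9 ∈ [782.7, 1035.7] ↔ index [151, 200].
151 + (865.9−782.7)·(200−151)/(1035.7−782.7) = 151 + 83.2·49/253.0 ≈ 167.11, so AQI = 167.
NO₂: 138.93 lies in 133.78–490.52, so I_lo=51, I_hi=100, C_lo=133.78, C_hi=490.52.
(100−51)/(490.52−133.78) × (138.93−133.78) + 51 = 49/356.74 × 5.15 + 51 ≈ 51.71 → 52.
Sub-indices: O₃→69, CO→19, PM10→60, SO₂→167, NO₂→52. Overall AQI = max = 167; dominant pollutant is SO₂.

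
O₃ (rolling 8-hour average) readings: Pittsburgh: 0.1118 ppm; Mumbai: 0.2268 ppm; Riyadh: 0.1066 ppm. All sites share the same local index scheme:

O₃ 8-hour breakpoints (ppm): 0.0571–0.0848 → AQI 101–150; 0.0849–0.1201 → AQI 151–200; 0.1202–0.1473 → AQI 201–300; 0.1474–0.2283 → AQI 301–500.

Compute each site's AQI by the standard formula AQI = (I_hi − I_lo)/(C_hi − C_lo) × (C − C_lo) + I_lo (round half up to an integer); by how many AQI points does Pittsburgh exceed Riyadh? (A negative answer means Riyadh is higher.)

Pittsburgh: 0.1118 lies in 0.0849–0.1201, so I_lo=151, I_hi=200, C_lo=0.0849, C_hi=0.1201.
(200−151)/(0.1201−0.0849) × (0.1118−0.0849) + 151 = 49/0.0352 × 0.0269 + 151 ≈ 188.45 → 188.
Mumbai: row 0.1474–0.2283 (AQI 301–500). (500−301)·(0.2268−0.1474)/(0.2283−0.1474) + 301 = 199·0.0794/0.0809 + 301 ≈ 496.31 → 496.
Riyadh: 0.1066 lies in 0.0849–0.1201, so I_lo=151, I_hi=200, C_lo=0.0849, C_hi=0.1201.
(200−151)/(0.1201−0.0849) × (0.1066−0.0849) + 151 = 49/0.0352 × 0.0217 + 151 ≈ 181.21 → 181.
AQIs: Pittsburgh=188, Mumbai=496, Riyadh=181. Pittsburgh (188) − Riyadh (181) = 7.

7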